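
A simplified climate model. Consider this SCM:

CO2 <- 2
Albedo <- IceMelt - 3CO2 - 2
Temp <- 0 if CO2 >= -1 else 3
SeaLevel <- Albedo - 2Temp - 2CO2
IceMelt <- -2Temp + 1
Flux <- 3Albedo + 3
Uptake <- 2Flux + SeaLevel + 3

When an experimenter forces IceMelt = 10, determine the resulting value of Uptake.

The intervention breaks the incoming arrows to IceMelt: IceMelt <- -2Temp + 1 no longer applies, and IceMelt = 10.
Temp = 0 if CO2 >= -1 else 3  [with CO2=2]  = 0
Albedo = IceMelt - 3CO2 - 2  [with IceMelt=10, CO2=2]  = 2
SeaLevel = Albedo - 2Temp - 2CO2  [with Albedo=2, Temp=0, CO2=2]  = -2
Flux = 3Albedo + 3  [with Albedo=2]  = 9
Uptake = 2Flux + SeaLevel + 3  [with Flux=9, SeaLevel=-2]  = 19

19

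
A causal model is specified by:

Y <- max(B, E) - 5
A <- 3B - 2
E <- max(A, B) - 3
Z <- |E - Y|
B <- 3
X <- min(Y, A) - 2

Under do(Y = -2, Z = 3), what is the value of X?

The joint intervention fixes Y = -2, Z = 3, removing each variable's own equation.
A = 3B - 2  [with B=3]  = 7
X = min(Y, A) - 2  [with Y=-2, A=7]  = -4

-4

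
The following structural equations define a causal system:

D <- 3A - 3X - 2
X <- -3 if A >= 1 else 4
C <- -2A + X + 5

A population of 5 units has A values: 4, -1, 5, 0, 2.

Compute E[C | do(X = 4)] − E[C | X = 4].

Every unit gets X=4 under the intervention. C values become 1, 11, -1, 9, 5; E[C|do(X=4)] = 5.
Conditioning on X=4 selects the 2 unit(s) with A ∈ {-1, 0}. Their C values: 11, 9. Mean = 10.
Difference = 5 − 10 = -5.

-5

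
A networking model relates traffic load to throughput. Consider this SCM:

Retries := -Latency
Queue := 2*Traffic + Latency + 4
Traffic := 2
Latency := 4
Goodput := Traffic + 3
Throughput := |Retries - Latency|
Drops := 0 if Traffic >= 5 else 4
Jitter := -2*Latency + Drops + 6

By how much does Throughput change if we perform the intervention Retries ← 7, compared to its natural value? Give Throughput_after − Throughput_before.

-5

Under do(Retries=7), the mechanism Retries := -Latency is discarded; Retries is fixed at 7.
Throughput = |Retries - Latency|  [with Retries=7, Latency=4]  = 3
Without intervention: Retries = -Latency  [with Latency=4]  = -4; Throughput = |Retries - Latency|  [with Retries=-4, Latency=4]  = 8.
Change = 3 − 8 = -5.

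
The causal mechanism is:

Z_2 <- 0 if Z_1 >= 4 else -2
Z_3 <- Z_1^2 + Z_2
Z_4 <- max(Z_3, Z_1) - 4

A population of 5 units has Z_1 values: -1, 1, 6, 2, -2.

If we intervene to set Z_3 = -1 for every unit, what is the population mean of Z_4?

Every unit gets Z_3=-1 under the intervention. Z_4 values become -5, -3, 2, -2, -5; E[Z_4|do(Z_3=-1)] = -2.6.

-2.6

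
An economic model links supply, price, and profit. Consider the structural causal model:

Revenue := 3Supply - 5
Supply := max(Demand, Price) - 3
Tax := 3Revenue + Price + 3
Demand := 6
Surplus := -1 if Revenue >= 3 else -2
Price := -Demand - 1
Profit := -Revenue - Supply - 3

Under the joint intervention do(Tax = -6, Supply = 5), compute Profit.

-18

The joint intervention fixes Tax = -6, Supply = 5, removing each variable's own equation.
Revenue = 3Supply - 5  [with Supply=5]  = 10
Profit = -Revenue - Supply - 3  [with Revenue=10, Supply=5]  = -18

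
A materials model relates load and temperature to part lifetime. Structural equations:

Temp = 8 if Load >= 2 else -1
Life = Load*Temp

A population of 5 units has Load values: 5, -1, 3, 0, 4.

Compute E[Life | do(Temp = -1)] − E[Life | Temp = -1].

Under do(Temp=-1), Temp's equation is replaced by Temp=-1 for every unit. Per-unit Life: -5, 1, -3, 0, -4. Mean = -2.2.
Conditioning on Temp=-1 selects the 2 unit(s) with Load ∈ {-1, 0}. Their Life values: 1, 0. Mean = 0.5.
Difference = -2.2 − 0.5 = -2.7.

-2.7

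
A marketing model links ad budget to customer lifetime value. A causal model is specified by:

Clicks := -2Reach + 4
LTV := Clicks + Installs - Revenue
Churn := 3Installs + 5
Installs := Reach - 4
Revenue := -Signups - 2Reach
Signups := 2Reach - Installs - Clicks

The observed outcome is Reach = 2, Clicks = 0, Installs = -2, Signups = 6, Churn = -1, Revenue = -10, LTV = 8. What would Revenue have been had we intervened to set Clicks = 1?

Under do(Clicks=1), the mechanism Clicks := -2Reach + 4 is discarded; Clicks is fixed at 1.
Installs = Reach - 4  [with Reach=2]  = -2
Signups = 2Reach - Installs - Clicks  [with Reach=2, Installs=-2, Clicks=1]  = 5
Revenue = -Signups - 2Reach  [with Signups=5, Reach=2]  = -9

-9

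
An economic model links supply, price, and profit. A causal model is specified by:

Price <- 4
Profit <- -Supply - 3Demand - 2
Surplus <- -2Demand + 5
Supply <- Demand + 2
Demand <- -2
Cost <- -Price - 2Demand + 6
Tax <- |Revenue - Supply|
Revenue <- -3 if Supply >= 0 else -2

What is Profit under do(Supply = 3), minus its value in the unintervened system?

The intervention breaks the incoming arrows to Supply: Supply <- Demand + 2 no longer applies, and Supply = 3.
Profit = -Supply - 3Demand - 2  [with Supply=3, Demand=-2]  = 1
Without intervention: Supply = Demand + 2  [with Demand=-2]  = 0; Profit = -Supply - 3Demand - 2  [with Supply=0, Demand=-2]  = 4.
Change = 1 − 4 = -3.

-3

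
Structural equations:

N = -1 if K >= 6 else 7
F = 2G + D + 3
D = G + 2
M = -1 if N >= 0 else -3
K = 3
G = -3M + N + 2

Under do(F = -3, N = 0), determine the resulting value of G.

5

Under do(F = -3, N = 0), each intervened variable's structural equation is replaced by its fixed value.
M = -1 if N >= 0 else -3  [with N=0]  = -1
G = -3M + N + 2  [with M=-1, N=0]  = 5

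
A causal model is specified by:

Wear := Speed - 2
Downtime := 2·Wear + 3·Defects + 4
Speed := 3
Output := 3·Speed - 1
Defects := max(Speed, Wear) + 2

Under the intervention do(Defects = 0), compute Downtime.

6

do(Defects=0) replaces the equation Defects := max(Speed, Wear) + 2 with the constant Defects = 0.
Wear = Speed - 2  [with Speed=3]  = 1
Downtime = 2·Wear + 3·Defects + 4  [with Wear=1, Defects=0]  = 6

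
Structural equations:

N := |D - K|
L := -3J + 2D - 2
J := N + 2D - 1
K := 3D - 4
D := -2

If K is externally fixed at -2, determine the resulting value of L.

do(K=-2) replaces the equation K := 3D - 4 with the constant K = -2.
N = |D - K|  [with D=-2, K=-2]  = 0
J = N + 2D - 1  [with N=0, D=-2]  = -5
L = -3J + 2D - 2  [with J=-5, D=-2]  = 9

9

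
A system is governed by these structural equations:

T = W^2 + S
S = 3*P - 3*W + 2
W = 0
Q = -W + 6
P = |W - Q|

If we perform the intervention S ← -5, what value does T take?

-5

Intervening sets S = -5 and removes its equation (S = 3*P - 3*W + 2).
T = W^2 + S  [with W=0, S=-5]  = -5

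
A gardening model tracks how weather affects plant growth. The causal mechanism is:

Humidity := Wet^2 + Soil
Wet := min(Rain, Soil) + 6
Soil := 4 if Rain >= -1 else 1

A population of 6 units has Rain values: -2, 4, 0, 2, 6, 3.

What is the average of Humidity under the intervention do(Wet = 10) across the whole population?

do(Wet=10) breaks Wet's dependence on Rain. With Wet=10 fixed, Humidity across the units is 101, 104, 104, 104, 104, 104, mean 103.5.

103.5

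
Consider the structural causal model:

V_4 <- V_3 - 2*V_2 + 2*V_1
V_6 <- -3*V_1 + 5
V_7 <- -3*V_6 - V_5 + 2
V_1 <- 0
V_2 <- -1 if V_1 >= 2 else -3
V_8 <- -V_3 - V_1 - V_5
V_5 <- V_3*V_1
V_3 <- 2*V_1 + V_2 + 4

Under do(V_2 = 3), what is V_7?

-13

Under do(V_2=3), the mechanism V_2 <- -1 if V_1 >= 2 else -3 is discarded; V_2 is fixed at 3.
V_3 = 2*V_1 + V_2 + 4  [with V_1=0, V_2=3]  = 7
V_5 = V_3*V_1  [with V_3=7, V_1=0]  = 0
V_6 = -3*V_1 + 5  [with V_1=0]  = 5
V_7 = -3*V_6 - V_5 + 2  [with V_6=5, V_5=0]  = -13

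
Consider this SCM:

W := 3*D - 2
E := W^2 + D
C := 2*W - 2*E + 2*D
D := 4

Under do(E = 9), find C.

The intervention breaks the incoming arrows to E: E := W^2 + D no longer applies, and E = 9.
W = 3*D - 2  [with D=4]  = 10
C = 2*W - 2*E + 2*D  [with W=10, E=9, D=4]  = 10

10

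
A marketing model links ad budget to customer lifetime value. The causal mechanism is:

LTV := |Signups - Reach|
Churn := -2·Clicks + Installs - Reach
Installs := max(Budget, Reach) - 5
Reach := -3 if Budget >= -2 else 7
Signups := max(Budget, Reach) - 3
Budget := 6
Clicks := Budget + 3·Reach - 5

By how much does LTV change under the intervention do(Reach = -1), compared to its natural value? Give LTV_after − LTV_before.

Under do(Reach=-1), the mechanism Reach := -3 if Budget >= -2 else 7 is discarded; Reach is fixed at -1.
Signups = max(Budget, Reach) - 3  [with Budget=6, Reach=-1]  = 3
LTV = |Signups - Reach|  [with Signups=3, Reach=-1]  = 4
Without intervention: Reach = -3 if Budget >= -2 else 7  [with Budget=6]  = -3; Signups = max(Budget, Reach) - 3  [with Budget=6, Reach=-3]  = 3; LTV = |Signups - Reach|  [with Signups=3, Reach=-3]  = 6.
Change = 4 − 6 = -2.

-2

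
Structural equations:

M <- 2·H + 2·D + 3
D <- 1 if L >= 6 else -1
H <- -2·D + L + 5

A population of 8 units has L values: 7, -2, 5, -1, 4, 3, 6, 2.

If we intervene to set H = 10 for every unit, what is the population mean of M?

22

The intervention sets H=10 in all 8 units regardless of L. Recomputing M per unit gives 25, 21, 21, 21, 21, 21, 25, 21; average 22.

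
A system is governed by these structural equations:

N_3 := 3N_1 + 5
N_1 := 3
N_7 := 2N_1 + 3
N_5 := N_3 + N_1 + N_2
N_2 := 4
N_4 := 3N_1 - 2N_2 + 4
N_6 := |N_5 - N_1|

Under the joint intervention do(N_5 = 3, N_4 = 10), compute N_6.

Setting N_5 = 3, N_4 = 10 by intervention discards those variables' equations.
N_6 = |N_5 - N_1|  [with N_5=3, N_1=3]  = 0

0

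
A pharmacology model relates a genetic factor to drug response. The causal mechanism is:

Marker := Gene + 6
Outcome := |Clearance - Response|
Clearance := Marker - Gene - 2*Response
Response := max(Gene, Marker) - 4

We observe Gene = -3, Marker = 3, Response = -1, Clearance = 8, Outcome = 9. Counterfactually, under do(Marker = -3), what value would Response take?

The intervention breaks the incoming arrows to Marker: Marker := Gene + 6 no longer applies, and Marker = -3.
Response = max(Gene, Marker) - 4  [with Gene=-3, Marker=-3]  = -7

-7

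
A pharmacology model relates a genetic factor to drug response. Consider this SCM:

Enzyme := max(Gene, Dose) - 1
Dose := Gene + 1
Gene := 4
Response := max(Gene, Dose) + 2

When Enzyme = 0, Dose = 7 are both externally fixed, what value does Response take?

9

The joint intervention fixes Enzyme = 0, Dose = 7, removing each variable's own equation.
Response = max(Gene, Dose) + 2  [with Gene=4, Dose=7]  = 9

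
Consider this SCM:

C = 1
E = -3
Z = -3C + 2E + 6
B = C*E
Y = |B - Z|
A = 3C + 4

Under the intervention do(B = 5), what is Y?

Intervening sets B = 5 and removes its equation (B = C*E).
Z = -3C + 2E + 6  [with C=1, E=-3]  = -3
Y = |B - Z|  [with B=5, Z=-3]  = 8

8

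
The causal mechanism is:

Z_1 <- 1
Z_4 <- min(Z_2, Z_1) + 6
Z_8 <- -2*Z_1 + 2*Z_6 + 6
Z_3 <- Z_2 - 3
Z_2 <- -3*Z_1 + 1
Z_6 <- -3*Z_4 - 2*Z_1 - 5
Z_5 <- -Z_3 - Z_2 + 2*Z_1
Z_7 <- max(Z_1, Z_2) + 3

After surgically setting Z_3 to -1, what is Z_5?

do(Z_3=-1) replaces the equation Z_3 <- Z_2 - 3 with the constant Z_3 = -1.
Z_2 = -3*Z_1 + 1  [with Z_1=1]  = -2
Z_5 = -Z_3 - Z_2 + 2*Z_1  [with Z_3=-1, Z_2=-2, Z_1=1]  = 5

5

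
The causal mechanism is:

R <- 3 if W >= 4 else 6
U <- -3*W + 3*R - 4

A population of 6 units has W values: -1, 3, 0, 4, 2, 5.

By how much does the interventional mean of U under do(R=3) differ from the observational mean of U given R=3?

Every unit gets R=3 under the intervention. U values become 8, -4, 5, -7, -1, -10; E[U|do(R=3)] = -1.5.
Conditioning on R=3 selects the 2 unit(s) with W ∈ {4, 5}. Their U values: -7, -10. Mean = -8.5.
Difference = -1.5 − (-8.5) = 7.

7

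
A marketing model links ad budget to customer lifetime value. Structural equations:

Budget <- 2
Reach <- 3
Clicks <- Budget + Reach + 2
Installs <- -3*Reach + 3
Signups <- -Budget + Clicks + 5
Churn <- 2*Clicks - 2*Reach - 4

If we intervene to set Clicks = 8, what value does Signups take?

do(Clicks=8) replaces the equation Clicks <- Budget + Reach + 2 with the constant Clicks = 8.
Signups = -Budget + Clicks + 5  [with Budget=2, Clicks=8]  = 11

11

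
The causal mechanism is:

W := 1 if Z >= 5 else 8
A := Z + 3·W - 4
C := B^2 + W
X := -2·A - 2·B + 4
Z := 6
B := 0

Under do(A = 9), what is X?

Under do(A=9), the mechanism A := Z + 3·W - 4 is discarded; A is fixed at 9.
X = -2·A - 2·B + 4  [with A=9, B=0]  = -14

-14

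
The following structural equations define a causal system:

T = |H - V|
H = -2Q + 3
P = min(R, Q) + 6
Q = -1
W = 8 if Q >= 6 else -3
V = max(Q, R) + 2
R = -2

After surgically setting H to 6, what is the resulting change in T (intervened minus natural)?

1

Intervening sets H = 6 and removes its equation (H = -2Q + 3).
V = max(Q, R) + 2  [with Q=-1, R=-2]  = 1
T = |H - V|  [with H=6, V=1]  = 5
Without intervention: V = max(Q, R) + 2  [with Q=-1, R=-2]  = 1; H = -2Q + 3  [with Q=-1]  = 5; T = |H - V|  [with H=5, V=1]  = 4.
Change = 5 − 4 = 1.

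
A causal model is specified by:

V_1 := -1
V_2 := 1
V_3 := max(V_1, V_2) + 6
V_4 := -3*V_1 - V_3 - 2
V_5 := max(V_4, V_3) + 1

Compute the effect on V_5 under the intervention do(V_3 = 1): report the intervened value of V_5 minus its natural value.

do(V_3=1) replaces the equation V_3 := max(V_1, V_2) + 6 with the constant V_3 = 1.
V_4 = -3*V_1 - V_3 - 2  [with V_1=-1, V_3=1]  = 0
V_5 = max(V_4, V_3) + 1  [with V_4=0, V_3=1]  = 2
Without intervention: V_3 = max(V_1, V_2) + 6  [with V_1=-1, V_2=1]  = 7; V_4 = -3*V_1 - V_3 - 2  [with V_1=-1, V_3=7]  = -6; V_5 = max(V_4, V_3) + 1  [with V_4=-6, V_3=7]  = 8.
Change = 2 − 8 = -6.

-6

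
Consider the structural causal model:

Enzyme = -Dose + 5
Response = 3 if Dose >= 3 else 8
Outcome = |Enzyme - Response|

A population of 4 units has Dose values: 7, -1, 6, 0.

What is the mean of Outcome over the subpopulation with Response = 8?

2.5

E[Outcome|Response=8] averages over only the 2 units with Response=8 (Dose = -1, 0): Outcome = 2, 3, mean 2.5.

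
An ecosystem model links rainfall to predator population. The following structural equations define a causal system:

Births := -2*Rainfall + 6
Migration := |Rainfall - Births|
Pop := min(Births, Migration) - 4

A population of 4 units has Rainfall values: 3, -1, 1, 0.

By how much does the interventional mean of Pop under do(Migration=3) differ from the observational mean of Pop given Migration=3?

0.75

Every unit gets Migration=3 under the intervention. Pop values become -4, -1, -1, -1; E[Pop|do(Migration=3)] = -1.75.
Observing Migration=3 restricts to units where Migration's equation naturally yields 3: Rainfall ∈ {3, 1}. In that subpopulation Pop = -4, -1, mean -2.5.
Difference = -1.75 − (-2.5) = 0.75.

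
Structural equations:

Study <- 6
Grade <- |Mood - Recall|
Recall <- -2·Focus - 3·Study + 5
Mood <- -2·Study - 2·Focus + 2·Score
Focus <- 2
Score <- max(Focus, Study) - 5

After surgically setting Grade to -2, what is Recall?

do(Grade=-2) replaces the equation Grade <- |Mood - Recall| with the constant Grade = -2.
Since Recall is not a descendant of the intervened variable, it is unaffected.
Recall = -2·Focus - 3·Study + 5  [with Focus=2, Study=6]  = -17

-17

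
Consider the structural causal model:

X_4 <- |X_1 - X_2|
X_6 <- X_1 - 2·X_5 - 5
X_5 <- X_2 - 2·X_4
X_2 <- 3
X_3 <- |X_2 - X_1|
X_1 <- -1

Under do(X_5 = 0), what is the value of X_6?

The intervention breaks the incoming arrows to X_5: X_5 <- X_2 - 2·X_4 no longer applies, and X_5 = 0.
X_6 = X_1 - 2·X_5 - 5  [with X_1=-1, X_5=0]  = -6

-6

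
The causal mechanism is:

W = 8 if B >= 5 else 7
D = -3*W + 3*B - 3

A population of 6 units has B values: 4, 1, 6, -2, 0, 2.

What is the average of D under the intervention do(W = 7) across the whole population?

-18.5

Under do(W=7), W's equation is replaced by W=7 for every unit. Per-unit D: -12, -21, -6, -30, -24, -18. Mean = -18.5.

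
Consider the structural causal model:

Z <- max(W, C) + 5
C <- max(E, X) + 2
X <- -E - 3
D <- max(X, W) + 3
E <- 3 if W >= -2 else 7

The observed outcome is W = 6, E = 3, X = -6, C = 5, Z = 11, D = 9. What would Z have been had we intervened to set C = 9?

Intervening sets C = 9 and removes its equation (C <- max(E, X) + 2).
Z = max(W, C) + 5  [with W=6, C=9]  = 14

14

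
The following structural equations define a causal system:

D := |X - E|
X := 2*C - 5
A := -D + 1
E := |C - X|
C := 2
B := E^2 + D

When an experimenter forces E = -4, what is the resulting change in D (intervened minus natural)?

-1

The intervention breaks the incoming arrows to E: E := |C - X| no longer applies, and E = -4.
X = 2*C - 5  [with C=2]  = -1
D = |X - E|  [with X=-1, E=-4]  = 3
Without intervention: X = 2*C - 5  [with C=2]  = -1; E = |C - X|  [with C=2, X=-1]  = 3; D = |X - E|  [with X=-1, E=3]  = 4.
Change = 3 − 4 = -1.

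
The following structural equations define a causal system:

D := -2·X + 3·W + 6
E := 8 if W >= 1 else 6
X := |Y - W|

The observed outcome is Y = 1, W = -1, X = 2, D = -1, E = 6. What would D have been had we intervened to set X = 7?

The intervention breaks the incoming arrows to X: X := |Y - W| no longer applies, and X = 7.
D = -2·X + 3·W + 6  [with X=7, W=-1]  = -11

-11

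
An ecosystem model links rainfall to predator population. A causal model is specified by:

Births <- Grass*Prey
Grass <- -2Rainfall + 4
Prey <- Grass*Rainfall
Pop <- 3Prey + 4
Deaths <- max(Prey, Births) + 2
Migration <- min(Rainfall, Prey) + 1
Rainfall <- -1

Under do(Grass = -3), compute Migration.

0

Under do(Grass=-3), the mechanism Grass <- -2Rainfall + 4 is discarded; Grass is fixed at -3.
Prey = Grass*Rainfall  [with Grass=-3, Rainfall=-1]  = 3
Migration = min(Rainfall, Prey) + 1  [with Rainfall=-1, Prey=3]  = 0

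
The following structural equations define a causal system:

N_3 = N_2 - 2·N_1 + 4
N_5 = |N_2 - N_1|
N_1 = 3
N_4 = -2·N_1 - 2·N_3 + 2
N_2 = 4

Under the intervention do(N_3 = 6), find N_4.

-16

The intervention breaks the incoming arrows to N_3: N_3 = N_2 - 2·N_1 + 4 no longer applies, and N_3 = 6.
N_4 = -2·N_1 - 2·N_3 + 2  [with N_1=3, N_3=6]  = -16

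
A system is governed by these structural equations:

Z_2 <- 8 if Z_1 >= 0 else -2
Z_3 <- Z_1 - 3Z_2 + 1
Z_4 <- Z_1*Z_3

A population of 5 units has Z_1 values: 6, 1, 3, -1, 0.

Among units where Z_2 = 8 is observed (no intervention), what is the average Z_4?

-46

E[Z_4|Z_2=8] averages over only the 4 units with Z_2=8 (Z_1 = 6, 1, 3, 0): Z_4 = -102, -22, -60, 0, mean -46.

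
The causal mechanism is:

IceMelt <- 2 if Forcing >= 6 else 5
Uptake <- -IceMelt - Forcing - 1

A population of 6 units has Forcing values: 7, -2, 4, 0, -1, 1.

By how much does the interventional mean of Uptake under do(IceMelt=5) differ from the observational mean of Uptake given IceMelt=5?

-1.1

do(IceMelt=5) breaks IceMelt's dependence on Forcing. With IceMelt=5 fixed, Uptake across the units is -13, -4, -10, -6, -5, -7, mean -7.5.
Conditioning on IceMelt=5 selects the 5 unit(s) with Forcing ∈ {-2, 4, 0, -1, 1}. Their Uptake values: -4, -10, -6, -5, -7. Mean = -6.4.
Difference = -7.5 − (-6.4) = -1.1.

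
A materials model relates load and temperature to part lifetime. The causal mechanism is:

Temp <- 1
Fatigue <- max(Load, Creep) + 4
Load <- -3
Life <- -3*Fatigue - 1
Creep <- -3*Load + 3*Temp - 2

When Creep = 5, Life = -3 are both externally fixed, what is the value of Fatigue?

9

The joint intervention fixes Creep = 5, Life = -3, removing each variable's own equation.
Fatigue = max(Load, Creep) + 4  [with Load=-3, Creep=5]  = 9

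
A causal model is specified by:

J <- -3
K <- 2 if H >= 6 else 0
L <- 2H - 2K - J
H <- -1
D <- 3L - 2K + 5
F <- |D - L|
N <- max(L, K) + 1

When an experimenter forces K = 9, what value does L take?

The intervention breaks the incoming arrows to K: K <- 2 if H >= 6 else 0 no longer applies, and K = 9.
L = 2H - 2K - J  [with H=-1, K=9, J=-3]  = -17

-17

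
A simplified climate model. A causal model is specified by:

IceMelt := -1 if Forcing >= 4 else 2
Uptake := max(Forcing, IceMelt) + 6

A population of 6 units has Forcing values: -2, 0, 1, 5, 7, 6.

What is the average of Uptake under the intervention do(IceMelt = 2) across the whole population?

do(IceMelt=2) breaks IceMelt's dependence on Forcing. With IceMelt=2 fixed, Uptake across the units is 8, 8, 8, 11, 13, 12, mean 10.

10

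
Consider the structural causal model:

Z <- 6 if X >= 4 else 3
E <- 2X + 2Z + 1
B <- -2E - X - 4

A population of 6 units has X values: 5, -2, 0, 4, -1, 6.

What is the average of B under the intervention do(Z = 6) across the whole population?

do(Z=6) breaks Z's dependence on X. With Z=6 fixed, B across the units is -55, -20, -30, -50, -25, -60, mean -40.

-40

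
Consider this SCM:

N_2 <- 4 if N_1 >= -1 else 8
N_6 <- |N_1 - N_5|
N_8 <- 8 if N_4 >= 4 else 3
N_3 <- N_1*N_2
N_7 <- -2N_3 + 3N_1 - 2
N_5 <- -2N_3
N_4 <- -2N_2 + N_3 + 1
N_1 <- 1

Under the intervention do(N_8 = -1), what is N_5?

-8

do(N_8=-1) replaces the equation N_8 <- 8 if N_4 >= 4 else 3 with the constant N_8 = -1.
N_5 is not downstream of the intervention, so its value is determined by the original equations.
N_2 = 4 if N_1 >= -1 else 8  [with N_1=1]  = 4
N_3 = N_1*N_2  [with N_1=1, N_2=4]  = 4
N_5 = -2N_3  [with N_3=4]  = -8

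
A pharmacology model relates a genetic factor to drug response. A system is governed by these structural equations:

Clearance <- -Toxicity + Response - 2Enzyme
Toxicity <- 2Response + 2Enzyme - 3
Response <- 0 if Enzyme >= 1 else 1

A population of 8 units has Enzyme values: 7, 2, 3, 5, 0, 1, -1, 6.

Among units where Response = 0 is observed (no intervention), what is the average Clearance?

Observing Response=0 restricts to units where Response's equation naturally yields 0: Enzyme ∈ {7, 2, 3, 5, 1, 6}. In that subpopulation Clearance = -25, -5, -9, -17, -1, -21, mean -13.

-13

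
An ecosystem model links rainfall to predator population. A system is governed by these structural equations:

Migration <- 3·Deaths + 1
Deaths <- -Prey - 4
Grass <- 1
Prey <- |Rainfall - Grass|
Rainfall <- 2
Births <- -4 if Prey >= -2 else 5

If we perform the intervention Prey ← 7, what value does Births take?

The intervention breaks the incoming arrows to Prey: Prey <- |Rainfall - Grass| no longer applies, and Prey = 7.
Births = -4 if Prey >= -2 else 5  [with Prey=7]  = -4

-4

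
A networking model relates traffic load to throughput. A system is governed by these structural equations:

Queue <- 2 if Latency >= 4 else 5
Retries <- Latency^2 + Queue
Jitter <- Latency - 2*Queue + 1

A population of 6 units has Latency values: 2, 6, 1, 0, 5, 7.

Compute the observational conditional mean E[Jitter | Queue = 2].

Observing Queue=2 restricts to units where Queue's equation naturally yields 2: Latency ∈ {6, 5, 7}. In that subpopulation Jitter = 3, 2, 4, mean 3.

3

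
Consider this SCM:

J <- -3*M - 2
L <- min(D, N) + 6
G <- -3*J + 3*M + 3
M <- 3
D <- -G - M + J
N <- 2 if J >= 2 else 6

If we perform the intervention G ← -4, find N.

do(G=-4) replaces the equation G <- -3*J + 3*M + 3 with the constant G = -4.
N is not downstream of the intervention, so its value is determined by the original equations.
J = -3*M - 2  [with M=3]  = -11
N = 2 if J >= 2 else 6  [with J=-11]  = 6

6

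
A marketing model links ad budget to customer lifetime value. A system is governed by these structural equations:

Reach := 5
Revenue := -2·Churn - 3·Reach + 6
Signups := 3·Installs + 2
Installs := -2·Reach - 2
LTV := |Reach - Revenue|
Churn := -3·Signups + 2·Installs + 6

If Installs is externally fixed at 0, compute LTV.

14

Under do(Installs=0), the mechanism Installs := -2·Reach - 2 is discarded; Installs is fixed at 0.
Signups = 3·Installs + 2  [with Installs=0]  = 2
Churn = -3·Signups + 2·Installs + 6  [with Signups=2, Installs=0]  = 0
Revenue = -2·Churn - 3·Reach + 6  [with Churn=0, Reach=5]  = -9
LTV = |Reach - Revenue|  [with Reach=5, Revenue=-9]  = 14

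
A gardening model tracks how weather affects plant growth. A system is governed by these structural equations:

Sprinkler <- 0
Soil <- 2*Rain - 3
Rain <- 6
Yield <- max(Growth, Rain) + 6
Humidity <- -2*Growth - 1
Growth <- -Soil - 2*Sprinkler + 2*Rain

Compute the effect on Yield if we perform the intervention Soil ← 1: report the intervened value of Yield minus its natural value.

The intervention breaks the incoming arrows to Soil: Soil <- 2*Rain - 3 no longer applies, and Soil = 1.
Growth = -Soil - 2*Sprinkler + 2*Rain  [with Soil=1, Sprinkler=0, Rain=6]  = 11
Yield = max(Growth, Rain) + 6  [with Growth=11, Rain=6]  = 17
Without intervention: Soil = 2*Rain - 3  [with Rain=6]  = 9; Growth = -Soil - 2*Sprinkler + 2*Rain  [with Soil=9, Sprinkler=0, Rain=6]  = 3; Yield = max(Growth, Rain) + 6  [with Growth=3, Rain=6]  = 12.
Change = 17 − 12 = 5.

5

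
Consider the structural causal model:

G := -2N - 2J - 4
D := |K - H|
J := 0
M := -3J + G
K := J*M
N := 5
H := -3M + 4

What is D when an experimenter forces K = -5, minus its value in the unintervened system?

5

Intervening sets K = -5 and removes its equation (K := J*M).
G = -2N - 2J - 4  [with N=5, J=0]  = -14
M = -3J + G  [with J=0, G=-14]  = -14
H = -3M + 4  [with M=-14]  = 46
D = |K - H|  [with K=-5, H=46]  = 51
Without intervention: G = -2N - 2J - 4  [with N=5, J=0]  = -14; M = -3J + G  [with J=0, G=-14]  = -14; H = -3M + 4  [with M=-14]  = 46; K = J*M  [with J=0, M=-14]  = 0; D = |K - H|  [with K=0, H=46]  = 46.
Change = 51 − 46 = 5.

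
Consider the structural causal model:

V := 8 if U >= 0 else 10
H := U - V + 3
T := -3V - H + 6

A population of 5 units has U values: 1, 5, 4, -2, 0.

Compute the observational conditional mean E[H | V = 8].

-2.5

Conditioning on V=8 selects the 4 unit(s) with U ∈ {1, 5, 4, 0}. Their H values: -4, 0, -1, -5. Mean = -2.5.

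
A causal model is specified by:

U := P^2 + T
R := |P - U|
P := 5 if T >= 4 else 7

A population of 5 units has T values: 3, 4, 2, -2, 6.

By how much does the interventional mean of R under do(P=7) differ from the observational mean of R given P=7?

1.6

The intervention sets P=7 in all 5 units regardless of T. Recomputing R per unit gives 45, 46, 44, 40, 48; average 44.6.
Observing P=7 restricts to units where P's equation naturally yields 7: T ∈ {3, 2, -2}. In that subpopulation R = 45, 44, 40, mean 43.
Difference = 44.6 − 43 = 1.6.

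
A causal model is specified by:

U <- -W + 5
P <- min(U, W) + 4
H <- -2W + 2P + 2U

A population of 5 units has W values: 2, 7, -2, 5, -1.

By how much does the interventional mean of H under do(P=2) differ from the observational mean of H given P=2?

1.2

Every unit gets P=2 under the intervention. H values become 6, -14, 22, -6, 18; E[H|do(P=2)] = 5.2.
E[H|P=2] averages over only the 2 units with P=2 (W = 7, -2): H = -14, 22, mean 4.
Difference = 5.2 − 4 = 1.2.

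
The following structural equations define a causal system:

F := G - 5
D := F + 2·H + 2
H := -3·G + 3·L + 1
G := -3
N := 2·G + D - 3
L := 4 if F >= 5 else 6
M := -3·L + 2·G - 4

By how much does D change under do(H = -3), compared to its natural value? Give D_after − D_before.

-62

Intervening sets H = -3 and removes its equation (H := -3·G + 3·L + 1).
F = G - 5  [with G=-3]  = -8
D = F + 2·H + 2  [with F=-8, H=-3]  = -12
Without intervention: F = G - 5  [with G=-3]  = -8; L = 4 if F >= 5 else 6  [with F=-8]  = 6; H = -3·G + 3·L + 1  [with G=-3, L=6]  = 28; D = F + 2·H + 2  [with F=-8, H=28]  = 50.
Change = -12 − 50 = -62.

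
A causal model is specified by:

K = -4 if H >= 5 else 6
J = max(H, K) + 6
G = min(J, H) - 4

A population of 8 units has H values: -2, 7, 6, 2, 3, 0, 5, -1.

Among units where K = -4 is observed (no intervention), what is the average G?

2

Observing K=-4 restricts to units where K's equation naturally yields -4: H ∈ {7, 6, 5}. In that subpopulation G = 3, 2, 1, mean 2.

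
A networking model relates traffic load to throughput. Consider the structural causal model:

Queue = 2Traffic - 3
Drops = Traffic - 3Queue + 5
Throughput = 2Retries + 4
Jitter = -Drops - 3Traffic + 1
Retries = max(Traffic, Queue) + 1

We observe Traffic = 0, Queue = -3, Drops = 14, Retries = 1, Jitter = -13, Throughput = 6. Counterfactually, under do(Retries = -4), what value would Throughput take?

Under do(Retries=-4), the mechanism Retries = max(Traffic, Queue) + 1 is discarded; Retries is fixed at -4.
Throughput = 2Retries + 4  [with Retries=-4]  = -4

-4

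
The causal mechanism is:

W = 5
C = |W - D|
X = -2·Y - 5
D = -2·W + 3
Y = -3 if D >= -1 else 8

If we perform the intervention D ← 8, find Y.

Under do(D=8), the mechanism D = -2·W + 3 is discarded; D is fixed at 8.
Y = -3 if D >= -1 else 8  [with D=8]  = -3

-3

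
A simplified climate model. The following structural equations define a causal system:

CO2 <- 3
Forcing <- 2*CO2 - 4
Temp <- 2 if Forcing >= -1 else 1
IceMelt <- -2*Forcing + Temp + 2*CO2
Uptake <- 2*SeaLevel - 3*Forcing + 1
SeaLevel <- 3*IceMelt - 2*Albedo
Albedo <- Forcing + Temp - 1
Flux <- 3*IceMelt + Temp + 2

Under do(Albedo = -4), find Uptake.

do(Albedo=-4) replaces the equation Albedo <- Forcing + Temp - 1 with the constant Albedo = -4.
Forcing = 2*CO2 - 4  [with CO2=3]  = 2
Temp = 2 if Forcing >= -1 else 1  [with Forcing=2]  = 2
IceMelt = -2*Forcing + Temp + 2*CO2  [with Forcing=2, Temp=2, CO2=3]  = 4
SeaLevel = 3*IceMelt - 2*Albedo  [with IceMelt=4, Albedo=-4]  = 20
Uptake = 2*SeaLevel - 3*Forcing + 1  [with SeaLevel=20, Forcing=2]  = 35

35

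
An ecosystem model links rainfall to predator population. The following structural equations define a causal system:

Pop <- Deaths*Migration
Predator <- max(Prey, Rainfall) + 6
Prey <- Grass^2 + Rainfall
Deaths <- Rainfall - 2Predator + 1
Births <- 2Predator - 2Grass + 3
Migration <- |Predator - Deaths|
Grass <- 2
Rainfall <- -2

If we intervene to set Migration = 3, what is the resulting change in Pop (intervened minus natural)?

374

do(Migration=3) replaces the equation Migration <- |Predator - Deaths| with the constant Migration = 3.
Prey = Grass^2 + Rainfall  [with Grass=2, Rainfall=-2]  = 2
Predator = max(Prey, Rainfall) + 6  [with Prey=2, Rainfall=-2]  = 8
Deaths = Rainfall - 2Predator + 1  [with Rainfall=-2, Predator=8]  = -17
Pop = Deaths*Migration  [with Deaths=-17, Migration=3]  = -51
Without intervention: Prey = Grass^2 + Rainfall  [with Grass=2, Rainfall=-2]  = 2; Predator = max(Prey, Rainfall) + 6  [with Prey=2, Rainfall=-2]  = 8; Deaths = Rainfall - 2Predator + 1  [with Rainfall=-2, Predator=8]  = -17; Migration = |Predator - Deaths|  [with Predator=8, Deaths=-17]  = 25; Pop = Deaths*Migration  [with Deaths=-17, Migration=25]  = -425.
Change = -51 − (-425) = 374.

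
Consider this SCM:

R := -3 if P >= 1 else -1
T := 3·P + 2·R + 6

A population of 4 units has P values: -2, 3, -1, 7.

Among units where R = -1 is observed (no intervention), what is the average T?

-0.5

E[T|R=-1] averages over only the 2 units with R=-1 (P = -2, -1): T = -2, 1, mean -0.5.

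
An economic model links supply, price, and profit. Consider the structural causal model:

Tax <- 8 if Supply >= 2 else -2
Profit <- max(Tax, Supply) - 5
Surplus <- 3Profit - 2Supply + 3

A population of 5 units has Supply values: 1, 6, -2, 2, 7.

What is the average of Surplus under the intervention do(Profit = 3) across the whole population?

The intervention sets Profit=3 in all 5 units regardless of Supply. Recomputing Surplus per unit gives 10, 0, 16, 8, -2; average 6.4.

6.4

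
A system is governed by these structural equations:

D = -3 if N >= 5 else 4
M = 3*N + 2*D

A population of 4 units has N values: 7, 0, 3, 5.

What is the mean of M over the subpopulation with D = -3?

Conditioning on D=-3 selects the 2 unit(s) with N ∈ {7, 5}. Their M values: 15, 9. Mean = 12.

12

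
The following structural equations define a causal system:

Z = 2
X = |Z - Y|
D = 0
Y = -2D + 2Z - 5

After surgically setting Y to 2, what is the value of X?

0

The intervention breaks the incoming arrows to Y: Y = -2D + 2Z - 5 no longer applies, and Y = 2.
X = |Z - Y|  [with Z=2, Y=2]  = 0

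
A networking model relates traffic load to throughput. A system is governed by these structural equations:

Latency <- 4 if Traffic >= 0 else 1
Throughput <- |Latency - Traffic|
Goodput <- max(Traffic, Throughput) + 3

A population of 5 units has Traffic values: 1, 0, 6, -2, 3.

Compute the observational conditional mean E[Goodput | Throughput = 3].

6

E[Goodput|Throughput=3] averages over only the 2 units with Throughput=3 (Traffic = 1, -2): Goodput = 6, 6, mean 6.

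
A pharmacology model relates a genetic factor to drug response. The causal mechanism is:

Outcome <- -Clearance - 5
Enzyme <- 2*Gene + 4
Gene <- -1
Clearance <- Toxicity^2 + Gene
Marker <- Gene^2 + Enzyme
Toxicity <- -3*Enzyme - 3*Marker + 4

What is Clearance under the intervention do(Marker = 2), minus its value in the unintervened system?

do(Marker=2) replaces the equation Marker <- Gene^2 + Enzyme with the constant Marker = 2.
Enzyme = 2*Gene + 4  [with Gene=-1]  = 2
Toxicity = -3*Enzyme - 3*Marker + 4  [with Enzyme=2, Marker=2]  = -8
Clearance = Toxicity^2 + Gene  [with Toxicity=-8, Gene=-1]  = 63
Without intervention: Enzyme = 2*Gene + 4  [with Gene=-1]  = 2; Marker = Gene^2 + Enzyme  [with Gene=-1, Enzyme=2]  = 3; Toxicity = -3*Enzyme - 3*Marker + 4  [with Enzyme=2, Marker=3]  = -11; Clearance = Toxicity^2 + Gene  [with Toxicity=-11, Gene=-1]  = 120.
Change = 63 − 120 = -57.

-57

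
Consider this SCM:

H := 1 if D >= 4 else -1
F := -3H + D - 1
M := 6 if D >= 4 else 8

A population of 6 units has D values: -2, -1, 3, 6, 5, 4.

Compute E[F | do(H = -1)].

4.5

The intervention sets H=-1 in all 6 units regardless of D. Recomputing F per unit gives 0, 1, 5, 8, 7, 6; average 4.5.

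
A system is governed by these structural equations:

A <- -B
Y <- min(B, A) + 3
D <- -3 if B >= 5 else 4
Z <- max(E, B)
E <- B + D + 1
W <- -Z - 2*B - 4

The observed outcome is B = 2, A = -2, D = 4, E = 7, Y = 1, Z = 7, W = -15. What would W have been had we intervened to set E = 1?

-10

The intervention breaks the incoming arrows to E: E <- B + D + 1 no longer applies, and E = 1.
Z = max(E, B)  [with E=1, B=2]  = 2
W = -Z - 2*B - 4  [with Z=2, B=2]  = -10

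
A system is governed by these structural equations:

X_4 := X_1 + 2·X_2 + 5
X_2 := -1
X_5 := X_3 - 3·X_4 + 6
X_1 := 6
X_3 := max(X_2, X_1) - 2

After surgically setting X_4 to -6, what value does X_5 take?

Intervening sets X_4 = -6 and removes its equation (X_4 := X_1 + 2·X_2 + 5).
X_3 = max(X_2, X_1) - 2  [with X_2=-1, X_1=6]  = 4
X_5 = X_3 - 3·X_4 + 6  [with X_3=4, X_4=-6]  = 28

28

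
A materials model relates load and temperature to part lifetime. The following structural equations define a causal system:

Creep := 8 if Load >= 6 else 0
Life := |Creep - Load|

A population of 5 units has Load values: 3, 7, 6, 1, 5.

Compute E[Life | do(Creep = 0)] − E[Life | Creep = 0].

1.4

Every unit gets Creep=0 under the intervention. Life values become 3, 7, 6, 1, 5; E[Life|do(Creep=0)] = 4.4.
Observing Creep=0 restricts to units where Creep's equation naturally yields 0: Load ∈ {3, 1, 5}. In that subpopulation Life = 3, 1, 5, mean 3.
Difference = 4.4 − 3 = 1.4.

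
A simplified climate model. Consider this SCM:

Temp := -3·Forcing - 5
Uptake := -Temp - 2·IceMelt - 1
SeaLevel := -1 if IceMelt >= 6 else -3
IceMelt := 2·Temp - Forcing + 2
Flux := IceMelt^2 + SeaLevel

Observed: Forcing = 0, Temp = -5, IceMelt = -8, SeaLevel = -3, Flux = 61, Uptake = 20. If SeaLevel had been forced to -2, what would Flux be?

Intervening sets SeaLevel = -2 and removes its equation (SeaLevel := -1 if IceMelt >= 6 else -3).
Temp = -3·Forcing - 5  [with Forcing=0]  = -5
IceMelt = 2·Temp - Forcing + 2  [with Temp=-5, Forcing=0]  = -8
Flux = IceMelt^2 + SeaLevel  [with IceMelt=-8, SeaLevel=-2]  = 62

62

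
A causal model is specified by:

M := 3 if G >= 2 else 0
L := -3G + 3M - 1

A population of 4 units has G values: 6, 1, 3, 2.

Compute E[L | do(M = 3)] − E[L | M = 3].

Under do(M=3), M's equation is replaced by M=3 for every unit. Per-unit L: -10, 5, -1, 2. Mean = -1.
E[L|M=3] averages over only the 3 units with M=3 (G = 6, 3, 2): L = -10, -1, 2, mean -3.
Difference = -1 − (-3) = 2.

2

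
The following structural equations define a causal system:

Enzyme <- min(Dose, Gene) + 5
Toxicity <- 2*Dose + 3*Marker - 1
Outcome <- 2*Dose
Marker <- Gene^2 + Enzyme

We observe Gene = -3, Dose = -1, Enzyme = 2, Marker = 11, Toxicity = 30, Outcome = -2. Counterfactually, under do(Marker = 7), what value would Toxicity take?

18

Intervening sets Marker = 7 and removes its equation (Marker <- Gene^2 + Enzyme).
Toxicity = 2*Dose + 3*Marker - 1  [with Dose=-1, Marker=7]  = 18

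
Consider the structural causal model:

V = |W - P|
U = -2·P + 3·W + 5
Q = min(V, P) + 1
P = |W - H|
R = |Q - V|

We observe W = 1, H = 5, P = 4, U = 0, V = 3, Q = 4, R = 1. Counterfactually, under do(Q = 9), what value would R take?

6

Intervening sets Q = 9 and removes its equation (Q = min(V, P) + 1).
P = |W - H|  [with W=1, H=5]  = 4
V = |W - P|  [with W=1, P=4]  = 3
R = |Q - V|  [with Q=9, V=3]  = 6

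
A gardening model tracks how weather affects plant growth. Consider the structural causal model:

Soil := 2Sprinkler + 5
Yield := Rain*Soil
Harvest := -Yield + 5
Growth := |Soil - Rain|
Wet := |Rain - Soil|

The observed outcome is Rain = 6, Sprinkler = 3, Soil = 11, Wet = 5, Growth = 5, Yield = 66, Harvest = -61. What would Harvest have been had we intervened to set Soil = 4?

The intervention breaks the incoming arrows to Soil: Soil := 2Sprinkler + 5 no longer applies, and Soil = 4.
Yield = Rain*Soil  [with Rain=6, Soil=4]  = 24
Harvest = -Yield + 5  [with Yield=24]  = -19

-19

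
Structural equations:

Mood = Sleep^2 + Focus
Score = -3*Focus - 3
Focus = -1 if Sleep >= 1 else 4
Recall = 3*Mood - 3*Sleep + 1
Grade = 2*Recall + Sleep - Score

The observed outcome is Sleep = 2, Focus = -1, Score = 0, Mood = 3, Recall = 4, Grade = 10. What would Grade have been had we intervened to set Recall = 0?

2

The intervention breaks the incoming arrows to Recall: Recall = 3*Mood - 3*Sleep + 1 no longer applies, and Recall = 0.
Focus = -1 if Sleep >= 1 else 4  [with Sleep=2]  = -1
Score = -3*Focus - 3  [with Focus=-1]  = 0
Grade = 2*Recall + Sleep - Score  [with Recall=0, Sleep=2, Score=0]  = 2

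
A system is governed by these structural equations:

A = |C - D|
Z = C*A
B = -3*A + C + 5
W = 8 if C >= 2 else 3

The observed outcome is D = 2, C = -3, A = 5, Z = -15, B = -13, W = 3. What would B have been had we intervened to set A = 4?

-10

do(A=4) replaces the equation A = |C - D| with the constant A = 4.
B = -3*A + C + 5  [with A=4, C=-3]  = -10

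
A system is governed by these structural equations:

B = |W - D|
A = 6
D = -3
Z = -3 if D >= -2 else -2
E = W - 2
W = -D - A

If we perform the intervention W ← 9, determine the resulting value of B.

The intervention breaks the incoming arrows to W: W = -D - A no longer applies, and W = 9.
B = |W - D|  [with W=9, D=-3]  = 12

12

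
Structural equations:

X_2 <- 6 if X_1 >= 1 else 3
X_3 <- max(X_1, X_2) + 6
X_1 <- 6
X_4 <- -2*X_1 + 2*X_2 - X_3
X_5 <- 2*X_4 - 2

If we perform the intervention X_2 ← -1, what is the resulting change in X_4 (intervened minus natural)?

-14

Under do(X_2=-1), the mechanism X_2 <- 6 if X_1 >= 1 else 3 is discarded; X_2 is fixed at -1.
X_3 = max(X_1, X_2) + 6  [with X_1=6, X_2=-1]  = 12
X_4 = -2*X_1 + 2*X_2 - X_3  [with X_1=6, X_2=-1, X_3=12]  = -26
Without intervention: X_2 = 6 if X_1 >= 1 else 3  [with X_1=6]  = 6; X_3 = max(X_1, X_2) + 6  [with X_1=6, X_2=6]  = 12; X_4 = -2*X_1 + 2*X_2 - X_3  [with X_1=6, X_2=6, X_3=12]  = -12.
Change = -26 − (-12) = -14.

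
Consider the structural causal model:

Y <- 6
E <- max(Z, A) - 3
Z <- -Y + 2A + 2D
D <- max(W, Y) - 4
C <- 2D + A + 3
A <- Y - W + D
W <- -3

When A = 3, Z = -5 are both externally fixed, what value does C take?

The joint intervention fixes A = 3, Z = -5, removing each variable's own equation.
D = max(W, Y) - 4  [with W=-3, Y=6]  = 2
C = 2D + A + 3  [with D=2, A=3]  = 10

10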